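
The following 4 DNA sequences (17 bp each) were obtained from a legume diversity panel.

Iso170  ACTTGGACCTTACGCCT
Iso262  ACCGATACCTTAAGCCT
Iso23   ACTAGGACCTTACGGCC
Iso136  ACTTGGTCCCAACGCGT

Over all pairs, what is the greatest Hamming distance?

9

Pairwise Hamming distances:
  Iso170 vs Iso262: 5
  Iso170 vs Iso23: 3
  Iso170 vs Iso136: 4
  Iso262 vs Iso23: 7
  Iso262 vs Iso136: 9
  Iso23 vs Iso136: 7
The largest is 9, between Iso262 and Iso136.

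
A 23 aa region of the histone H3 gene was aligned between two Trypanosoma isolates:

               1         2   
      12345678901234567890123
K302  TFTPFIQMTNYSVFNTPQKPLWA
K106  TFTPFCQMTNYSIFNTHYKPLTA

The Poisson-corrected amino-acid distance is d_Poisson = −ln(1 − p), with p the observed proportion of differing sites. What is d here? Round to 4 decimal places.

0.2451

Mismatches occur at site 6 (I/C), site 13 (V/I), site 17 (P/H), site 18 (Q/Y), site 22 (W/T).
p = 5/23 = 0.217391.
d = −ln(1 − 0.217391) = −ln(0.782609) = 0.2451.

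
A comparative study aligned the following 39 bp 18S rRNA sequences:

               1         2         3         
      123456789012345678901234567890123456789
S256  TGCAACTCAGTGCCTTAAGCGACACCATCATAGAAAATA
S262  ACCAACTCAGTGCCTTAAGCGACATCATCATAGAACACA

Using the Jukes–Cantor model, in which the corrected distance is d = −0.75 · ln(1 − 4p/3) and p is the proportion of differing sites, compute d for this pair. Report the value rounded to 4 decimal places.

0.1406

Differing sites — 1:T/A; 2:G/C; 25:C/T; 36:A/C; 38:T/C.
p = 5/39 = 0.128205.
d = −0.75 · ln(1 − (4/3)·0.128205) = −0.75 · ln(0.829060) = −0.75 · (-0.187463) = 0.1406.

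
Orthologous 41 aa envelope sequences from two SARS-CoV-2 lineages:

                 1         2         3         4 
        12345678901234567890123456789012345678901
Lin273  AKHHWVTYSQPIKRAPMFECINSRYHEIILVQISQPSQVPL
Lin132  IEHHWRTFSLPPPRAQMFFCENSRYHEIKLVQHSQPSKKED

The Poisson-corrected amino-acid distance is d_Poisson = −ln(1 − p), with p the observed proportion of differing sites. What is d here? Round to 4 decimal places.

0.4947

Differing sites — 1:A/I; 2:K/E; 6:V/R; 8:Y/F; 10:Q/L; 12:I/P; 13:K/P; 16:P/Q; 19:E/F; 21:I/E; 29:I/K; 33:I/H; 38:Q/K; 39:V/K; 40:P/E; 41:L/D.
p = 16/41 = 0.390244.
d = −ln(1 − 0.390244) = −ln(0.609756) = 0.4947.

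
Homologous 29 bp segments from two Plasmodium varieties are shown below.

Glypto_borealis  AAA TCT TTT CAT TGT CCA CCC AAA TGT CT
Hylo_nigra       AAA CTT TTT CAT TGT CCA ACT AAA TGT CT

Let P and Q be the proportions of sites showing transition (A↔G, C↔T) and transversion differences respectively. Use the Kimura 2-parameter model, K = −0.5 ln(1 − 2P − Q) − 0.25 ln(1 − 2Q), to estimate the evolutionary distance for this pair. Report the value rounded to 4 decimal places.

0.1560

The sequences differ at positions 4 (T/C, transition), 5 (C/T, transition), 19 (C/A, transversion), 21 (C/T, transition).
Of the 4 differences, 3 transitions and 1 transversion over 29 sites: P = 3/29 = 0.103448, Q = 1/29 = 0.034483.
d = −0.5·ln(0.758621) − 0.25·ln(0.931034) = −0.5·(-0.276253) − 0.25·(-0.071459) = 0.1560.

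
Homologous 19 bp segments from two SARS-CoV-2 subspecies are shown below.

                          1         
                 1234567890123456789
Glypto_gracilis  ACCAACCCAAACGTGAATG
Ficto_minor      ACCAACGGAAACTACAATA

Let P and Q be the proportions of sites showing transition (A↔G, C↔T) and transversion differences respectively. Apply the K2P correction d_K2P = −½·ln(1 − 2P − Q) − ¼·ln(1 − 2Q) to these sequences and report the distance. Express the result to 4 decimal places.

The sequences differ at positions 7 (C/G, transversion), 8 (C/G, transversion), 13 (G/T, transversion), 14 (T/A, transversion), 15 (G/C, transversion), 19 (G/A, transition).
Of the 6 differences, 1 transition and 5 transversions over 19 sites: P = 1/19 = 0.052632, Q = 5/19 = 0.263158.
d = −0.5·ln(0.631578) − 0.25·ln(0.473684) = −0.5·(-0.459534) − 0.25·(-0.747215) = 0.4166.

0.4166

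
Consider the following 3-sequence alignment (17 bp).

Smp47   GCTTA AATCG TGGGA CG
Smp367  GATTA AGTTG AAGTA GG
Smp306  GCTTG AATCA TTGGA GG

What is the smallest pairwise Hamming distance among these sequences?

4

Pairwise Hamming distances:
  Smp47 vs Smp367: 7
  Smp47 vs Smp306: 4
  Smp367 vs Smp306: 8
The smallest is 4, between Smp47 and Smp306.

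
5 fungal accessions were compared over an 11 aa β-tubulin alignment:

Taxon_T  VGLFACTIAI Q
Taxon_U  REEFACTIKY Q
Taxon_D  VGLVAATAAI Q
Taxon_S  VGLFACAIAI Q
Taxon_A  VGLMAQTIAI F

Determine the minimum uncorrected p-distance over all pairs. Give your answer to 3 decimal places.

0.091

Pairwise Hamming distances:
  Taxon_T vs Taxon_U: 5
  Taxon_T vs Taxon_D: 3
  Taxon_T vs Taxon_S: 1
  Taxon_T vs Taxon_A: 3
  Taxon_U vs Taxon_D: 8
  Taxon_U vs Taxon_S: 6
  Taxon_U vs Taxon_A: 8
  Taxon_D vs Taxon_S: 4
  Taxon_D vs Taxon_A: 4
  Taxon_S vs Taxon_A: 4
The smallest is 1 mismatch, between Taxon_T and Taxon_S; p = 1/11 = 0.091.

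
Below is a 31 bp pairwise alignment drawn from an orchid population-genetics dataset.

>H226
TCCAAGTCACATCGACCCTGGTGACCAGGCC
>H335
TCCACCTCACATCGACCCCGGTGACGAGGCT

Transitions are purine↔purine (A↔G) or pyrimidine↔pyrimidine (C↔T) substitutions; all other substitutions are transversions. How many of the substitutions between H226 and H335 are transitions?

2

Differing sites — 5:A/C (Tv); 6:G/C (Tv); 19:T/C (Ti); 26:C/G (Tv); 31:C/T (Ti).
Of the 5 differences, 2 transitions and 3 transversions, so the answer is 2.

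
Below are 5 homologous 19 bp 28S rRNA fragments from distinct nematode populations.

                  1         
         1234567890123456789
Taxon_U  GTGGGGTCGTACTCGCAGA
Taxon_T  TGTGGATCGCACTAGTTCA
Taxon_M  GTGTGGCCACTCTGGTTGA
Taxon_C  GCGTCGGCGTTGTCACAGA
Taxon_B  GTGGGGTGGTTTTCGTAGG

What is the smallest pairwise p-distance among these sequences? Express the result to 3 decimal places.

Pairwise Hamming distances:
  Taxon_U vs Taxon_T: 9
  Taxon_U vs Taxon_M: 8
  Taxon_U vs Taxon_C: 7
  Taxon_U vs Taxon_B: 5
  Taxon_T vs Taxon_M: 10
  Taxon_T vs Taxon_C: 15
  Taxon_T vs Taxon_B: 12
  Taxon_M vs Taxon_C: 10
  Taxon_M vs Taxon_B: 9
  Taxon_C vs Taxon_B: 9
The smallest is 5 mismatches, between Taxon_U and Taxon_B; p = 5/19 = 0.263.

0.263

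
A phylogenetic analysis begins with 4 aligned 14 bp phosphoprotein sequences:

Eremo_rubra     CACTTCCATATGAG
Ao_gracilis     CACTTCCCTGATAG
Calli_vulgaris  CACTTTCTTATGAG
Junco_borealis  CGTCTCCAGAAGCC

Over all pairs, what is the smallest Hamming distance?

2

Pairwise Hamming distances:
  Eremo_rubra vs Ao_gracilis: 4
  Eremo_rubra vs Calli_vulgaris: 2
  Eremo_rubra vs Junco_borealis: 7
  Ao_gracilis vs Calli_vulgaris: 5
  Ao_gracilis vs Junco_borealis: 9
  Calli_vulgaris vs Junco_borealis: 9
The smallest is 2, between Eremo_rubra and Calli_vulgaris.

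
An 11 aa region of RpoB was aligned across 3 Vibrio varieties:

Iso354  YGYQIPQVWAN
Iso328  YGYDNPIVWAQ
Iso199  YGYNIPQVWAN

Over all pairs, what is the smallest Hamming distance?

1

Pairwise Hamming distances:
  Iso354 vs Iso328: 4
  Iso354 vs Iso199: 1
  Iso328 vs Iso199: 4
The smallest is 1, between Iso354 and Iso199.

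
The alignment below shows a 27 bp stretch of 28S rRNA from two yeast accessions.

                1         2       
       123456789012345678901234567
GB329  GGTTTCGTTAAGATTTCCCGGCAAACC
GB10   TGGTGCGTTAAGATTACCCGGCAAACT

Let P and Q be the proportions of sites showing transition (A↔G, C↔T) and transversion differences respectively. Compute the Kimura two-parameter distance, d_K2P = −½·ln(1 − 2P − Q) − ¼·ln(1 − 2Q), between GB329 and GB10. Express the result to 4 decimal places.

0.2135

The sequences differ at positions 1 (G/T, transversion), 3 (T/G, transversion), 5 (T/G, transversion), 16 (T/A, transversion), 27 (C/T, transition).
Of the 5 differences, 1 transition and 4 transversions over 27 sites: P = 1/27 = 0.037037, Q = 4/27 = 0.148148.
d = −0.5·ln(0.777778) − 0.25·ln(0.703704) = −0.5·(-0.251314) − 0.25·(-0.351397) = 0.2135.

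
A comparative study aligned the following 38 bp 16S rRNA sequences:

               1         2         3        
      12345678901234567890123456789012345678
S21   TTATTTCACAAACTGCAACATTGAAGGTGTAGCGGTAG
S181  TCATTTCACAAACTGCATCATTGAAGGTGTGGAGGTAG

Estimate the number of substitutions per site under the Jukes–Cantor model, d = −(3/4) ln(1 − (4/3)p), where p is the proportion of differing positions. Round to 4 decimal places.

0.1134

The sequences differ at positions 2 (T/C), 18 (A/T), 31 (A/G), 33 (C/A).
p = 4/38 = 0.105263.
d = −0.75 · ln(1 − (4/3)·0.105263) = −0.75 · ln(0.859649) = −0.75 · (-0.151231) = 0.1134.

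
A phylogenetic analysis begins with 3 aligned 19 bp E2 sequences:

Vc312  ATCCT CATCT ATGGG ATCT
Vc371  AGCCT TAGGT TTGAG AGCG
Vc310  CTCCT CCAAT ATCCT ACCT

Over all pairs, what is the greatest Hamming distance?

12

Pairwise Hamming distances:
  Vc312 vs Vc371: 8
  Vc312 vs Vc310: 8
  Vc371 vs Vc310: 12
The largest is 12, between Vc371 and Vc310.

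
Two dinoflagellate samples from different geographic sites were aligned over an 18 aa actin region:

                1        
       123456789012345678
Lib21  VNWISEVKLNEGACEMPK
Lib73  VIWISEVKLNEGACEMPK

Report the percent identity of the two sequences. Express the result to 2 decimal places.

The sequences differ at position 2 (N/I).
17 of the 18 sites match, so the percent identity is 17/18 × 100 = 94.44%.

94.44%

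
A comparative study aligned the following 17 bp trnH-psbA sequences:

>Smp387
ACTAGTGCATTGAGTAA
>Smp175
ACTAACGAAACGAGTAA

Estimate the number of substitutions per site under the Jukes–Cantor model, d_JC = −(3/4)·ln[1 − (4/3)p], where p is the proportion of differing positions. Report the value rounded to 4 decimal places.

0.3734

Mismatches occur at site 5 (G→A), site 6 (T→C), site 8 (C→A), site 10 (T→A), site 11 (T→C).
p = 5/17 = 0.294118.
d = −0.75 · ln(1 − (4/3)·0.294118) = −0.75 · ln(0.607843) = −0.75 · (-0.497839) = 0.3734.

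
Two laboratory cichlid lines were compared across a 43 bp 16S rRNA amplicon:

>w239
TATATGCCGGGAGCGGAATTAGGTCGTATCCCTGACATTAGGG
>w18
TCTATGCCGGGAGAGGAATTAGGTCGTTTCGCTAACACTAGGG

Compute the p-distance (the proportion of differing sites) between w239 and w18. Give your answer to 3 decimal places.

0.140

The sequences differ at positions 2 (A/C), 14 (C/A), 28 (A/T), 31 (C/G), 34 (G/A), 38 (T/C).
There are 6 differences over 43 sites, so p = 6/43 = 0.140.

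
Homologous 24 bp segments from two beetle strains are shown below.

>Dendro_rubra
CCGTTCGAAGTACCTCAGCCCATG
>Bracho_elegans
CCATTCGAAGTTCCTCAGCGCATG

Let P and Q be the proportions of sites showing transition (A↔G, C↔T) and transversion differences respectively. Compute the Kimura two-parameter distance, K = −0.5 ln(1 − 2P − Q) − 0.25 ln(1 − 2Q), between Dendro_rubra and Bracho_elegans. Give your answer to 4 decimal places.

The sequences differ at positions 3 (G/A, transition), 12 (A/T, transversion), 20 (C/G, transversion).
Of the 3 differences, 1 transition and 2 transversions over 24 sites: P = 1/24 = 0.041667, Q = 2/24 = 0.083333.
d = −0.5·ln(0.833333) − 0.25·ln(0.833334) = −0.5·(-0.182322) − 0.25·(-0.182321) = 0.1367.

0.1367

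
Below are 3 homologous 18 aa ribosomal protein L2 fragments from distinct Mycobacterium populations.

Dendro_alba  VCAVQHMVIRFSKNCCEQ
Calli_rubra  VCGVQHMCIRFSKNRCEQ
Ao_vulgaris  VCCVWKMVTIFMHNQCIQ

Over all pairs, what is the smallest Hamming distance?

3

Pairwise Hamming distances:
  Dendro_alba vs Calli_rubra: 3
  Dendro_alba vs Ao_vulgaris: 9
  Calli_rubra vs Ao_vulgaris: 10
The smallest is 3, between Dendro_alba and Calli_rubra.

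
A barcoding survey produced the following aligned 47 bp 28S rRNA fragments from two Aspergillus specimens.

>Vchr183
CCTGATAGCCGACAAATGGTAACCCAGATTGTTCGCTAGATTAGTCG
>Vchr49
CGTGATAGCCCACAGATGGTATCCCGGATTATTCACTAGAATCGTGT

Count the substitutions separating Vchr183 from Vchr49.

Differing sites — 2:C/G; 11:G/C; 15:A/G; 22:A/T; 26:A/G; 31:G/A; 35:G/A; 41:T/A; 43:A/C; 46:C/G; 47:G/T.
That gives 11 mismatches out of 47 aligned sites, so the Hamming distance is 11.

11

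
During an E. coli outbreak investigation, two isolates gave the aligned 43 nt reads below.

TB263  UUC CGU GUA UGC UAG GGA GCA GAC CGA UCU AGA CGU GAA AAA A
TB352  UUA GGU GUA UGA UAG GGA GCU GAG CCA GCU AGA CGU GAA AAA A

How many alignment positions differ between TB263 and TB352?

7

The sequences differ at positions 3 (C/A), 4 (C/G), 12 (C/A), 21 (A/U), 24 (C/G), 26 (G/C), 28 (U/G).
That gives 7 mismatches out of 43 aligned sites, so the Hamming distance is 7.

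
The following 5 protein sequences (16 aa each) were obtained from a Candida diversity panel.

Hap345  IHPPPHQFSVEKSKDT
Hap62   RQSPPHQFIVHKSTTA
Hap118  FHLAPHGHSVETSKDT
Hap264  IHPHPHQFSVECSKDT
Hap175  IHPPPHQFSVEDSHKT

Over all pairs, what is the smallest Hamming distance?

2

Pairwise Hamming distances:
  Hap345 vs Hap62: 8
  Hap345 vs Hap118: 6
  Hap345 vs Hap264: 2
  Hap345 vs Hap175: 3
  Hap62 vs Hap118: 12
  Hap62 vs Hap264: 10
  Hap62 vs Hap175: 9
  Hap118 vs Hap264: 6
  Hap118 vs Hap175: 8
  Hap264 vs Hap175: 4
The smallest is 2, between Hap345 and Hap264.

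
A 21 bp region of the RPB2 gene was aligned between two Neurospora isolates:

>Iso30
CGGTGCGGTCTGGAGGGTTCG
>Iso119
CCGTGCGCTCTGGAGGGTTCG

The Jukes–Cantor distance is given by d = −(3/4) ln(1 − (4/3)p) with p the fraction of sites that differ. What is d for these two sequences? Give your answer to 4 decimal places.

0.1019

Mismatches occur at site 2 (G→C), site 8 (G→C).
p = 2/21 = 0.095238.
d = −0.75 · ln(1 − (4/3)·0.095238) = −0.75 · ln(0.873016) = −0.75 · (-0.135801) = 0.1019.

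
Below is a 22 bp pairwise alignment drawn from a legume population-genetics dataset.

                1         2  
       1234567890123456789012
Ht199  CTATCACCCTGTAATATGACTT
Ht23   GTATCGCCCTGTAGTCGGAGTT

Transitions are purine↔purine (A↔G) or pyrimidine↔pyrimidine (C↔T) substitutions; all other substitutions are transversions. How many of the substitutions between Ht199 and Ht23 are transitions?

2

Mismatches occur at site 1 (C/G, transversion), site 6 (A/G, transition), site 14 (A/G, transition), site 16 (A/C, transversion), site 17 (T/G, transversion), site 20 (C/G, transversion).
Of the 6 differences, 2 transitions and 4 transversions, so the answer is 2.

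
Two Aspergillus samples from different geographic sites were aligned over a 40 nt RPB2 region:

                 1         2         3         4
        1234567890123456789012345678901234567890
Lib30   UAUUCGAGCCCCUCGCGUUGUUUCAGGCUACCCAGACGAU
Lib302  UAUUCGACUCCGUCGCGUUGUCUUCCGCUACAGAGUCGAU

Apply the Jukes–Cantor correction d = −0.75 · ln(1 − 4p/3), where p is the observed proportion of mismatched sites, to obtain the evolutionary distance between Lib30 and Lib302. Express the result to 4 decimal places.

0.3041

Mismatches occur at site 8 (G/C), site 9 (C/U), site 12 (C/G), site 22 (U/C), site 24 (C/U), site 25 (A/C), site 26 (G/C), site 32 (C/A), site 33 (C/G), site 36 (A/U).
p = 10/40 = 0.250000.
d = −0.75 · ln(1 − (4/3)·0.250000) = −0.75 · ln(0.666667) = −0.75 · (-0.405465) = 0.3041.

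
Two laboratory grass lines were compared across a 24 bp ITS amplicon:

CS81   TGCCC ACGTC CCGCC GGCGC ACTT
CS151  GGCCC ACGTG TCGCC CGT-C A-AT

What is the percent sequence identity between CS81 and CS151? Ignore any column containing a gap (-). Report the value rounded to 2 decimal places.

Excluding the 2 gap columns leaves 22 comparable sites.
The sequences differ at positions 1 (T/G), 10 (C/G), 11 (C/T), 16 (G/C), 18 (C/T), 23 (T/A).
16 of the 22 comparable sites match, so the percent identity is 16/22 × 100 = 72.73%.

72.73%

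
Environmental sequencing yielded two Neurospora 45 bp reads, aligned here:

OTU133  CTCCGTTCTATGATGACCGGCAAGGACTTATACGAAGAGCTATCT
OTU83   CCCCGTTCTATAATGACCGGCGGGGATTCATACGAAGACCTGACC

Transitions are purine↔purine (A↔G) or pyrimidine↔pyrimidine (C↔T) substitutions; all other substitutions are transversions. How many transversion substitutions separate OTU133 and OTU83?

The sequences differ at positions 2 (T/C, transition), 12 (G/A, transition), 22 (A/G, transition), 23 (A/G, transition), 27 (C/T, transition), 29 (T/C, transition), 39 (G/C, transversion), 42 (A/G, transition), 43 (T/A, transversion), 45 (T/C, transition).
Of the 10 differences, 8 transitions and 2 transversions, so the answer is 2.

2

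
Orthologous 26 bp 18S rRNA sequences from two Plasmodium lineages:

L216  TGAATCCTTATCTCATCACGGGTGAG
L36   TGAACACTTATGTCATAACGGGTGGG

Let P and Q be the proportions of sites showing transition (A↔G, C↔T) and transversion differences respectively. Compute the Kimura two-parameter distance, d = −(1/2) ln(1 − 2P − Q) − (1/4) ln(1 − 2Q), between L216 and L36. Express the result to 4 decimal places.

0.2224

Mismatches occur at site 5 (T↔C, transition), site 6 (C↔A, transversion), site 12 (C↔G, transversion), site 17 (C↔A, transversion), site 25 (A↔G, transition).
Of the 5 differences, 2 transitions and 3 transversions over 26 sites: P = 2/26 = 0.076923, Q = 3/26 = 0.115385.
d = −0.5·ln(0.730769) − 0.25·ln(0.769230) = −0.5·(-0.313658) − 0.25·(-0.262365) = 0.2224.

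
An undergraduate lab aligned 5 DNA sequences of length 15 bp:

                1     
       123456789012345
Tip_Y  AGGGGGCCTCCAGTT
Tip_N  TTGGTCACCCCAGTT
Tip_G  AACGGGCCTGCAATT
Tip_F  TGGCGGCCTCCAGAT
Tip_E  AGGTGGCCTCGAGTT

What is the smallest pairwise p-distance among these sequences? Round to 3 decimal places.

0.133

Pairwise Hamming distances:
  Tip_Y vs Tip_N: 6
  Tip_Y vs Tip_G: 4
  Tip_Y vs Tip_F: 3
  Tip_Y vs Tip_E: 2
  Tip_N vs Tip_G: 9
  Tip_N vs Tip_F: 7
  Tip_N vs Tip_E: 8
  Tip_G vs Tip_F: 7
  Tip_G vs Tip_E: 6
  Tip_F vs Tip_E: 4
The smallest is 2 mismatches, between Tip_Y and Tip_E; p = 2/15 = 0.133.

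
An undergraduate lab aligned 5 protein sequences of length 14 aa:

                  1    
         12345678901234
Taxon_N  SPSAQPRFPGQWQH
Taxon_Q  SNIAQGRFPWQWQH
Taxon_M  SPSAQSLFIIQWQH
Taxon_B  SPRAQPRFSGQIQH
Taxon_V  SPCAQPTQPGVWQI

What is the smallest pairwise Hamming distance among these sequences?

3

Pairwise Hamming distances:
  Taxon_N vs Taxon_Q: 4
  Taxon_N vs Taxon_M: 4
  Taxon_N vs Taxon_B: 3
  Taxon_N vs Taxon_V: 5
  Taxon_Q vs Taxon_M: 6
  Taxon_Q vs Taxon_B: 6
  Taxon_Q vs Taxon_V: 8
  Taxon_M vs Taxon_B: 6
  Taxon_M vs Taxon_V: 8
  Taxon_B vs Taxon_V: 7
The smallest is 3, between Taxon_N and Taxon_B.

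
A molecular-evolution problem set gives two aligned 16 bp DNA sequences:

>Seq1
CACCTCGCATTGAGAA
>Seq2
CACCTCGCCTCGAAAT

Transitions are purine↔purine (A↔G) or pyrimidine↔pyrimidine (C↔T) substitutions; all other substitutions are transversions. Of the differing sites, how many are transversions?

2

Mismatches occur at site 9 (A/C, transversion), site 11 (T/C, transition), site 14 (G/A, transition), site 16 (A/T, transversion).
Of the 4 differences, 2 transitions and 2 transversions, so the answer is 2.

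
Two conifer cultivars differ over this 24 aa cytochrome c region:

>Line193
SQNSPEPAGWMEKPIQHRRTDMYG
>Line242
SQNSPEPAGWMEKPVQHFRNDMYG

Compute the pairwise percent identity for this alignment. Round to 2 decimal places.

The sequences differ at positions 15 (I/V), 18 (R/F), 20 (T/N).
21 of the 24 sites match, so the percent identity is 21/24 × 100 = 87.50%.

87.50%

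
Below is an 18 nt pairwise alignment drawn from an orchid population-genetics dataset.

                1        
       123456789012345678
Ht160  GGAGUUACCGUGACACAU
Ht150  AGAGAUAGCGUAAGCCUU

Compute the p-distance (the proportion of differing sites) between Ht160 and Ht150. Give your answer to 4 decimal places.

0.3889

The sequences differ at positions 1 (G/A), 5 (U/A), 8 (C/G), 12 (G/A), 14 (C/G), 15 (A/C), 17 (A/U).
There are 7 differences over 18 sites, so p = 7/18 = 0.3889.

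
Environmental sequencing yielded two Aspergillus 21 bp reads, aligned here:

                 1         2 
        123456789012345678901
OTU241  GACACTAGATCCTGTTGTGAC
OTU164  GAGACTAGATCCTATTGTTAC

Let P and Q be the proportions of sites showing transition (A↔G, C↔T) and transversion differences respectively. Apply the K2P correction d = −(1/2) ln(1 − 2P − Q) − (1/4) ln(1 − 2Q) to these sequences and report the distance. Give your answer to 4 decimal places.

Differing sites — 3:C/G (Tv); 14:G/A (Ti); 19:G/T (Tv).
Of the 3 differences, 1 transition and 2 transversions over 21 sites: P = 1/21 = 0.047619, Q = 2/21 = 0.095238.
d = −0.5·ln(0.809524) − 0.25·ln(0.809524) = −0.5·(-0.211309) − 0.25·(-0.211309) = 0.1585.

0.1585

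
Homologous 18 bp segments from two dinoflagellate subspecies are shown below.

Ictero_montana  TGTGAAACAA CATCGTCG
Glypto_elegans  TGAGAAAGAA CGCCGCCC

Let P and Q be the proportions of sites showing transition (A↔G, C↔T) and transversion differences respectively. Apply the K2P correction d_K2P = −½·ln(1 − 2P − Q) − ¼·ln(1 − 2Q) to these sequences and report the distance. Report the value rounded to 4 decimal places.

0.4479

The sequences differ at positions 3 (T/A, transversion), 8 (C/G, transversion), 12 (A/G, transition), 13 (T/C, transition), 16 (T/C, transition), 18 (G/C, transversion).
Of the 6 differences, 3 transitions and 3 transversions over 18 sites: P = 3/18 = 0.166667, Q = 3/18 = 0.166667.
d = −0.5·ln(0.499999) − 0.25·ln(0.666666) = −0.5·(-0.693149) − 0.25·(-0.405466) = 0.4479.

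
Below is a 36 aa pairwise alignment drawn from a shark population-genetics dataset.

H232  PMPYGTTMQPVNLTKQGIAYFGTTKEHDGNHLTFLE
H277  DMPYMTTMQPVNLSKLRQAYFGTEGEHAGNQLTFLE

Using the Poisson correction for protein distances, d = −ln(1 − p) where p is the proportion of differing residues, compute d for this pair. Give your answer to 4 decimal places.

0.3254

Mismatches occur at site 1 (P/D), site 5 (G/M), site 14 (T/S), site 16 (Q/L), site 17 (G/R), site 18 (I/Q), site 24 (T/E), site 25 (K/G), site 28 (D/A), site 31 (H/Q).
p = 10/36 = 0.277778.
d = −ln(1 − 0.277778) = −ln(0.722222) = 0.3254.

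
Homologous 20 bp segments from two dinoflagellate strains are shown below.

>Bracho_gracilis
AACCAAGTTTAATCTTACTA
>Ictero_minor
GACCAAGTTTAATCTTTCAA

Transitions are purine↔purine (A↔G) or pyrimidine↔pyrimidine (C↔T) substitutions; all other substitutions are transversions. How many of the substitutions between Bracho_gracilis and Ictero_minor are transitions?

1

Differing sites — 1:A/G (Ti); 17:A/T (Tv); 19:T/A (Tv).
Of the 3 differences, 1 transition and 2 transversions, so the answer is 1.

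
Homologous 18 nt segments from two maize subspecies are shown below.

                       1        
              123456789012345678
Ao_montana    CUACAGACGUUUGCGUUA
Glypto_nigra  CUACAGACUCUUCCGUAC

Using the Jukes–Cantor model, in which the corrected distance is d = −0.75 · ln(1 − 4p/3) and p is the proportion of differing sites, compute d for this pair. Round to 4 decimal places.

Differing sites — 9:G/U; 10:U/C; 13:G/C; 17:U/A; 18:A/C.
p = 5/18 = 0.277778.
d = −0.75 · ln(1 − (4/3)·0.277778) = −0.75 · ln(0.629629) = −0.75 · (-0.462625) = 0.3470.

0.3470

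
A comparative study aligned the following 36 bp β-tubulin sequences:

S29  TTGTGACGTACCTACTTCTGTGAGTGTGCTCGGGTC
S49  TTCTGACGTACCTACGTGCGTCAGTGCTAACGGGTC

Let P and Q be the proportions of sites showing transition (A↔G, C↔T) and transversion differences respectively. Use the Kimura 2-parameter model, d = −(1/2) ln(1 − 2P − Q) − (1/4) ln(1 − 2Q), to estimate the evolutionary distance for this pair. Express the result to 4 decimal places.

0.3054

Mismatches occur at site 3 (G→C, transversion), site 16 (T→G, transversion), site 18 (C→G, transversion), site 19 (T→C, transition), site 22 (G→C, transversion), site 27 (T→C, transition), site 28 (G→T, transversion), site 29 (C→A, transversion), site 30 (T→A, transversion).
Of the 9 differences, 2 transitions and 7 transversions over 36 sites: P = 2/36 = 0.055556, Q = 7/36 = 0.194444.
d = −0.5·ln(0.694444) − 0.25·ln(0.611112) = −0.5·(-0.364644) − 0.25·(-0.492475) = 0.3054.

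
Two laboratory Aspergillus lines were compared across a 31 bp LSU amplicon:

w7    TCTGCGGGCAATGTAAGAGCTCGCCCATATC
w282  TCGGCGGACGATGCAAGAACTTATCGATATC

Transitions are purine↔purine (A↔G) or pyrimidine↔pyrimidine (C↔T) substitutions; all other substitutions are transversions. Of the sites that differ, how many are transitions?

7

Mismatches occur at site 3 (T/G, transversion), site 8 (G/A, transition), site 10 (A/G, transition), site 14 (T/C, transition), site 19 (G/A, transition), site 22 (C/T, transition), site 23 (G/A, transition), site 24 (C/T, transition), site 26 (C/G, transversion).
Of the 9 differences, 7 transitions and 2 transversions, so the answer is 7.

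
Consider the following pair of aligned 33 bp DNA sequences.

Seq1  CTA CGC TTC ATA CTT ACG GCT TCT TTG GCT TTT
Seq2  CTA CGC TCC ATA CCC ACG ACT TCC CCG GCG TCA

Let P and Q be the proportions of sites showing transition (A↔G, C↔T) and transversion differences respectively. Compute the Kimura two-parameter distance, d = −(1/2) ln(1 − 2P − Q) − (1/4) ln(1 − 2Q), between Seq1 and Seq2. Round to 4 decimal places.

Mismatches occur at site 8 (T↔C, transition), site 14 (T↔C, transition), site 15 (T↔C, transition), site 19 (G↔A, transition), site 24 (T↔C, transition), site 25 (T↔C, transition), site 26 (T↔C, transition), site 30 (T↔G, transversion), site 32 (T↔C, transition), site 33 (T↔A, transversion).
Of the 10 differences, 8 transitions and 2 transversions over 33 sites: P = 8/33 = 0.242424, Q = 2/33 = 0.060606.
d = −0.5·ln(0.454546) − 0.25·ln(0.878788) = −0.5·(-0.788456) − 0.25·(-0.129212) = 0.4265.

0.4265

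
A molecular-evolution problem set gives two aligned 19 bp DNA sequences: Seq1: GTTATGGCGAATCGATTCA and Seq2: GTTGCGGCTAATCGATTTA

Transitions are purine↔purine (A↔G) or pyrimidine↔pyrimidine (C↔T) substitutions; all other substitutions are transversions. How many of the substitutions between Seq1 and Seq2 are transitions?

3

Mismatches occur at site 4 (A↔G, transition), site 5 (T↔C, transition), site 9 (G↔T, transversion), site 18 (C↔T, transition).
Of the 4 differences, 3 transitions and 1 transversion, so the answer is 3.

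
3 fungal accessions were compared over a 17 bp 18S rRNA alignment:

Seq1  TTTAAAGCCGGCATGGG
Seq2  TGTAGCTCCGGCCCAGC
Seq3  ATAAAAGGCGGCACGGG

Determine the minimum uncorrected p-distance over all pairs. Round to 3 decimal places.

0.235

Pairwise Hamming distances:
  Seq1 vs Seq2: 8
  Seq1 vs Seq3: 4
  Seq2 vs Seq3: 10
The smallest is 4 mismatches, between Seq1 and Seq3; p = 4/17 = 0.235.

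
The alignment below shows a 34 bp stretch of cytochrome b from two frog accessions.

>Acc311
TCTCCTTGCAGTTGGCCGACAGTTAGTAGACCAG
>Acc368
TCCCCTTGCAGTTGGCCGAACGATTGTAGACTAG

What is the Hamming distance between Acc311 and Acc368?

6

The sequences differ at positions 3 (T/C), 20 (C/A), 21 (A/C), 23 (T/A), 25 (A/T), 32 (C/T).
That gives 6 mismatches out of 34 aligned sites, so the Hamming distance is 6.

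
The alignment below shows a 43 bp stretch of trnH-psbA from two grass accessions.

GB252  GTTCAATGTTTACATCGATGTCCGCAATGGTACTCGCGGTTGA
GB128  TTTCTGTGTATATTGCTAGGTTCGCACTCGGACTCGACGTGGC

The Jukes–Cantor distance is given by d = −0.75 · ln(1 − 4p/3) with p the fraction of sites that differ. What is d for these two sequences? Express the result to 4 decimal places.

Mismatches occur at site 1 (G↔T), site 5 (A↔T), site 6 (A↔G), site 10 (T↔A), site 13 (C↔T), site 14 (A↔T), site 15 (T↔G), site 17 (G↔T), site 19 (T↔G), site 22 (C↔T), site 27 (A↔C), site 29 (G↔C), site 31 (T↔G), site 37 (C↔A), site 38 (G↔C), site 41 (T↔G), site 43 (A↔C).
p = 17/43 = 0.395349.
d = −0.75 · ln(1 − (4/3)·0.395349) = −0.75 · ln(0.472868) = −0.75 · (-0.748939) = 0.5617.

0.5617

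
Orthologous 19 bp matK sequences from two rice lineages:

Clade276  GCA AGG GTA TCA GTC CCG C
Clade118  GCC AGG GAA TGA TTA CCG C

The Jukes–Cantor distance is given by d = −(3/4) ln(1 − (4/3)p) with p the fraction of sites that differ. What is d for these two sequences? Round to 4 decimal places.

Differing sites — 3:A/C; 8:T/A; 11:C/G; 13:G/T; 15:C/A.
p = 5/19 = 0.263158.
d = −0.75 · ln(1 − (4/3)·0.263158) = −0.75 · ln(0.649123) = −0.75 · (-0.432133) = 0.3241.

0.3241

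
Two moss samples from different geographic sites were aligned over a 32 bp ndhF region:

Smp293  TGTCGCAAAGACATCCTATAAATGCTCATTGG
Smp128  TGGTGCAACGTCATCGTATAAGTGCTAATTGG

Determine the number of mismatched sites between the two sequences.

Differing sites — 3:T/G; 4:C/T; 9:A/C; 11:A/T; 16:C/G; 22:A/G; 27:C/A.
That gives 7 mismatches out of 32 aligned sites, so the Hamming distance is 7.

7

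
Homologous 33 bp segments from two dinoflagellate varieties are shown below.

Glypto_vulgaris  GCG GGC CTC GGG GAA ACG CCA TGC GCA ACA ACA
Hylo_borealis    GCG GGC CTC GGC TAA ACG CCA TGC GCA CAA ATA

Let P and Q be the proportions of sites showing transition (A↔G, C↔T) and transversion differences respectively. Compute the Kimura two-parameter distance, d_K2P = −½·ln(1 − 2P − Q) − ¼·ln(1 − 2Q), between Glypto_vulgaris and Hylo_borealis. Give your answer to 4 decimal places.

Differing sites — 12:G/C (Tv); 13:G/T (Tv); 28:A/C (Tv); 29:C/A (Tv); 32:C/T (Ti).
Of the 5 differences, 1 transition and 4 transversions over 33 sites: P = 1/33 = 0.030303, Q = 4/33 = 0.121212.
d = −0.5·ln(0.818182) − 0.25·ln(0.757576) = −0.5·(-0.200670) − 0.25·(-0.277631) = 0.1697.

0.1697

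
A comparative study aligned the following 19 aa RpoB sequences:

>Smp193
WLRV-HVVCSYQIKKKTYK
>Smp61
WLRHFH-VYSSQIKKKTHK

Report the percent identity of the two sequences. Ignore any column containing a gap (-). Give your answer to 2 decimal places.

76.47%

Excluding the 2 gap columns leaves 17 comparable sites.
The sequences differ at positions 4 (V/H), 9 (C/Y), 11 (Y/S), 18 (Y/H).
13 of the 17 comparable sites match, so the percent identity is 13/17 × 100 = 76.47%.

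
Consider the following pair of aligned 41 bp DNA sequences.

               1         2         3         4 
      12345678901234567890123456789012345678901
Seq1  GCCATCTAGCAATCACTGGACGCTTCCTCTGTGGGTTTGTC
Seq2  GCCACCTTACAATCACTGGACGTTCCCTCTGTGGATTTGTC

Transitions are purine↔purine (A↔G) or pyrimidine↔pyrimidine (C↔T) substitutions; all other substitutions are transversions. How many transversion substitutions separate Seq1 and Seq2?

Mismatches occur at site 5 (T→C, transition), site 8 (A→T, transversion), site 9 (G→A, transition), site 23 (C→T, transition), site 25 (T→C, transition), site 35 (G→A, transition).
Of the 6 differences, 5 transitions and 1 transversion, so the answer is 1.

1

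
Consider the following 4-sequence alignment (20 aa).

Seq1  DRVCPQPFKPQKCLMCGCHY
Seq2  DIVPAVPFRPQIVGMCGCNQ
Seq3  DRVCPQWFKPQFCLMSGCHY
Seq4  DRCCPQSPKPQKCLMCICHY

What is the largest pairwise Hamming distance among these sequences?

14

Pairwise Hamming distances:
  Seq1 vs Seq2: 10
  Seq1 vs Seq3: 3
  Seq1 vs Seq4: 4
  Seq2 vs Seq3: 12
  Seq2 vs Seq4: 14
  Seq3 vs Seq4: 6
The largest is 14, between Seq2 and Seq4.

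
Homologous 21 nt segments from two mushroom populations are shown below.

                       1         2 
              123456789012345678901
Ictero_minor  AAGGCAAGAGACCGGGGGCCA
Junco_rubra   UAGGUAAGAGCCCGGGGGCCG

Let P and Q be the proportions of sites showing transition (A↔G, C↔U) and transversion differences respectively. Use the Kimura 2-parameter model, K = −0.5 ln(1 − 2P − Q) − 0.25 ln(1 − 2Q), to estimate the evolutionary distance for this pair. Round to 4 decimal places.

0.2211

Differing sites — 1:A/U (Tv); 5:C/U (Ti); 11:A/C (Tv); 21:A/G (Ti).
Of the 4 differences, 2 transitions and 2 transversions over 21 sites: P = 2/21 = 0.095238, Q = 2/21 = 0.095238.
d = −0.5·ln(0.714286) − 0.25·ln(0.809524) = −0.5·(-0.336472) − 0.25·(-0.211309) = 0.2211.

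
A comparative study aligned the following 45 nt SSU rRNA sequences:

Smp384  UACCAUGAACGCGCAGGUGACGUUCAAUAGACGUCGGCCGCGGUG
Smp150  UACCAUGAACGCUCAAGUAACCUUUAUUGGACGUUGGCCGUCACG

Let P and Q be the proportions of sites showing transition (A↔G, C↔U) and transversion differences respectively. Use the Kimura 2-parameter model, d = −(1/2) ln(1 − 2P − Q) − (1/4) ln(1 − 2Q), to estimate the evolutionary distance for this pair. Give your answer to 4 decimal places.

0.3428

Differing sites — 13:G/U (Tv); 16:G/A (Ti); 19:G/A (Ti); 22:G/C (Tv); 25:C/U (Ti); 27:A/U (Tv); 29:A/G (Ti); 35:C/U (Ti); 41:C/U (Ti); 42:G/C (Tv); 43:G/A (Ti); 44:U/C (Ti).
Of the 12 differences, 8 transitions and 4 transversions over 45 sites: P = 8/45 = 0.177778, Q = 4/45 = 0.088889.
d = −0.5·ln(0.555555) − 0.25·ln(0.822222) = −0.5·(-0.587788) − 0.25·(-0.195745) = 0.3428.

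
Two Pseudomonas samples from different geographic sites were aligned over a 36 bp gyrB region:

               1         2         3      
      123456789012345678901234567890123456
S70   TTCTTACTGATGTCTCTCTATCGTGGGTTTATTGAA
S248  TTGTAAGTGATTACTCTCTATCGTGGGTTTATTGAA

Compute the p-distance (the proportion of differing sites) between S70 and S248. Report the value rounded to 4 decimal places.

Mismatches occur at site 3 (C→G), site 5 (T→A), site 7 (C→G), site 12 (G→T), site 13 (T→A).
There are 5 differences over 36 sites, so p = 5/36 = 0.1389.

0.1389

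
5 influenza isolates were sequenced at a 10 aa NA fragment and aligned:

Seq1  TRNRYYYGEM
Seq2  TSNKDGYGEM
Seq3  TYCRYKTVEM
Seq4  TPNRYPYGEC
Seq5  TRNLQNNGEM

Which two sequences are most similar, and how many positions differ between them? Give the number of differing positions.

3

Pairwise Hamming distances:
  Seq1 vs Seq2: 4
  Seq1 vs Seq3: 5
  Seq1 vs Seq4: 3
  Seq1 vs Seq5: 4
  Seq2 vs Seq3: 7
  Seq2 vs Seq4: 5
  Seq2 vs Seq5: 5
  Seq3 vs Seq4: 6
  Seq3 vs Seq5: 7
  Seq4 vs Seq5: 6
The smallest is 3, between Seq1 and Seq4.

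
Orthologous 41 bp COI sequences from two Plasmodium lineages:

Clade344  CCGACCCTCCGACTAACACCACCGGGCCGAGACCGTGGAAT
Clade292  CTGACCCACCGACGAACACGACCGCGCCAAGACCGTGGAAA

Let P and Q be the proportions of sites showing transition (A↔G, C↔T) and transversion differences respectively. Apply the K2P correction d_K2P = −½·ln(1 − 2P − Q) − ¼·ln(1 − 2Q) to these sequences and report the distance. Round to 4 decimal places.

0.1938

Differing sites — 2:C/T (Ti); 8:T/A (Tv); 14:T/G (Tv); 20:C/G (Tv); 25:G/C (Tv); 29:G/A (Ti); 41:T/A (Tv).
Of the 7 differences, 2 transitions and 5 transversions over 41 sites: P = 2/41 = 0.048780, Q = 5/41 = 0.121951.
d = −0.5·ln(0.780489) − 0.25·ln(0.756098) = −0.5·(-0.247835) − 0.25·(-0.279584) = 0.1938.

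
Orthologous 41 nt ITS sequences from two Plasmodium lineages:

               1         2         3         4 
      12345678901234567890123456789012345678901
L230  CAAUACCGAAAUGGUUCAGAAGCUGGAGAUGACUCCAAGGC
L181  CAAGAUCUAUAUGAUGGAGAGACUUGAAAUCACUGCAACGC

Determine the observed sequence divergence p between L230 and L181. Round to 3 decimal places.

Mismatches occur at site 4 (U→G), site 6 (C→U), site 8 (G→U), site 10 (A→U), site 14 (G→A), site 16 (U→G), site 17 (C→G), site 21 (A→G), site 22 (G→A), site 25 (G→U), site 28 (G→A), site 31 (G→C), site 35 (C→G), site 39 (G→C).
There are 14 differences over 41 sites, so p = 14/41 = 0.341.

0.341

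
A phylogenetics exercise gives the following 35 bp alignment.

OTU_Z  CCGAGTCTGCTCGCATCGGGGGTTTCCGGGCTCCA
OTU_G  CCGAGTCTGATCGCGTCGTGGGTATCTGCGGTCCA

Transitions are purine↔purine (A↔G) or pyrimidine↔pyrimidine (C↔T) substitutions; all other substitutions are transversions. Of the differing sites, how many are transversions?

Differing sites — 10:C/A (Tv); 15:A/G (Ti); 19:G/T (Tv); 24:T/A (Tv); 27:C/T (Ti); 29:G/C (Tv); 31:C/G (Tv).
Of the 7 differences, 2 transitions and 5 transversions, so the answer is 5.

5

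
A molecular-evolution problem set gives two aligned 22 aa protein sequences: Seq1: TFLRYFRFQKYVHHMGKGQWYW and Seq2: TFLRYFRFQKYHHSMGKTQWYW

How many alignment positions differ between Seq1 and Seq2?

Mismatches occur at site 12 (V↔H), site 14 (H↔S), site 18 (G↔T).
That gives 3 mismatches out of 22 aligned sites, so the Hamming distance is 3.

3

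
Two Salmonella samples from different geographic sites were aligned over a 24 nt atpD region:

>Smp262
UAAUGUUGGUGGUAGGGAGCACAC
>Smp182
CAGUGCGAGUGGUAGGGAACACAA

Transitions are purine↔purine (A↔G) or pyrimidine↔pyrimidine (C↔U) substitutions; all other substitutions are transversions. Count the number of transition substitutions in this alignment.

5

Mismatches occur at site 1 (U↔C, transition), site 3 (A↔G, transition), site 6 (U↔C, transition), site 7 (U↔G, transversion), site 8 (G↔A, transition), site 19 (G↔A, transition), site 24 (C↔A, transversion).
Of the 7 differences, 5 transitions and 2 transversions, so the answer is 5.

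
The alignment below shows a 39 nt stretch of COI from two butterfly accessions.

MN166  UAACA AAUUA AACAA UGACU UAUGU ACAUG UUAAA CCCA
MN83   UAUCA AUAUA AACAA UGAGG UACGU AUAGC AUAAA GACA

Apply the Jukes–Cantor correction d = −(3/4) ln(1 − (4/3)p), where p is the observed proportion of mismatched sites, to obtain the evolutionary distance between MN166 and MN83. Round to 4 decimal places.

0.3961

Differing sites — 3:A/U; 7:A/U; 8:U/A; 19:C/G; 20:U/G; 23:U/C; 27:C/U; 29:U/G; 30:G/C; 31:U/A; 36:C/G; 37:C/A.
p = 12/39 = 0.307692.
d = −0.75 · ln(1 − (4/3)·0.307692) = −0.75 · ln(0.589744) = −0.75 · (-0.528067) = 0.3961.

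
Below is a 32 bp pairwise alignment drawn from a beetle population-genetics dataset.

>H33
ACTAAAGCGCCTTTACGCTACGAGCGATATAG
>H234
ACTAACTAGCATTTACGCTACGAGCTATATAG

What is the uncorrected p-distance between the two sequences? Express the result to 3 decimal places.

Differing sites — 6:A/C; 7:G/T; 8:C/A; 11:C/A; 26:G/T.
There are 5 differences over 32 sites, so p = 5/32 = 0.156.

0.156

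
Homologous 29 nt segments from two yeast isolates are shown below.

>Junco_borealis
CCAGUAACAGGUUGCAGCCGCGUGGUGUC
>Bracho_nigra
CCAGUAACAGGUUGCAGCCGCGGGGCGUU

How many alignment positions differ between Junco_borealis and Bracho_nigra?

Mismatches occur at site 23 (U→G), site 26 (U→C), site 29 (C→U).
That gives 3 mismatches out of 29 aligned sites, so the Hamming distance is 3.

3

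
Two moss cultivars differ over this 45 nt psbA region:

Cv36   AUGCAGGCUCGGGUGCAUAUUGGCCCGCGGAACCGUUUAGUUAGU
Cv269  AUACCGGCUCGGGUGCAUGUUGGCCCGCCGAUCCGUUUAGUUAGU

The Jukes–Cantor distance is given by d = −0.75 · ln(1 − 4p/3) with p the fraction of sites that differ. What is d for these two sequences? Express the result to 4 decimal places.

0.1203

The sequences differ at positions 3 (G/A), 5 (A/C), 19 (A/G), 29 (G/C), 32 (A/U).
p = 5/45 = 0.111111.
d = −0.75 · ln(1 − (4/3)·0.111111) = −0.75 · ln(0.851852) = −0.75 · (-0.160342) = 0.1203.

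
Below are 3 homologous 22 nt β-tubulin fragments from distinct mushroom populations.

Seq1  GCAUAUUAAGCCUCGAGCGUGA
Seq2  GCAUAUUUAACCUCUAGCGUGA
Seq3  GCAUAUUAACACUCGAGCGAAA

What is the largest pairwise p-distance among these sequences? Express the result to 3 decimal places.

Pairwise Hamming distances:
  Seq1 vs Seq2: 3
  Seq1 vs Seq3: 4
  Seq2 vs Seq3: 6
The largest is 6 mismatches, between Seq2 and Seq3; p = 6/22 = 0.273.

0.273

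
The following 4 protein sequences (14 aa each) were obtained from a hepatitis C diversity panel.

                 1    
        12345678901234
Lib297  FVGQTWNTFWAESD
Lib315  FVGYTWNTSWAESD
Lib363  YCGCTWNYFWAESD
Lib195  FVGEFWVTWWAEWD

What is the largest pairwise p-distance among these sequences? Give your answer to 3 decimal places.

0.571

Pairwise Hamming distances:
  Lib297 vs Lib315: 2
  Lib297 vs Lib363: 4
  Lib297 vs Lib195: 5
  Lib315 vs Lib363: 5
  Lib315 vs Lib195: 5
  Lib363 vs Lib195: 8
The largest is 8 mismatches, between Lib363 and Lib195; p = 8/14 = 0.571.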